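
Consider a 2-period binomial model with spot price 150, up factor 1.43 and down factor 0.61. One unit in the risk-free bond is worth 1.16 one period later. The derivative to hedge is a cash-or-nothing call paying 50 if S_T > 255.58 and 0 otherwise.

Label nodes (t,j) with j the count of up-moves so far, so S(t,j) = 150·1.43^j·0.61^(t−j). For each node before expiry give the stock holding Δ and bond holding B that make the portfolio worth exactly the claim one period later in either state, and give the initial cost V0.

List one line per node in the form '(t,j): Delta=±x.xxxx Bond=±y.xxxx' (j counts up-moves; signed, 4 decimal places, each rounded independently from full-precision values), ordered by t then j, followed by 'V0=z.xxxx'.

(0,0): Delta=0.2350 Bond=-18.5404
(1,0): Delta=0.0000 Bond=0.0000
(1,1): Delta=0.2843 Bond=-32.0648
V0=16.7167

No-arbitrage ⇒ martingale measure with p* = (R−d)/(u−d) = 0.6707.
Payoff layer (t=2): V(2,0)=0.0000, V(2,1)=0.0000, V(2,2)=50.0000
  t=1,j=0: stock 91.5000 → up 130.8450 (V=0.0000), down 55.8150 (V=0.0000). Price 0.0000; hedge Δ=0.0000, bond B=0.0000.
  t=1,j=1: stock 214.5000 → up 306.7350 (V=50.0000), down 130.8450 (V=0.0000). Price 28.9108; hedge Δ=0.2843, bond B=-32.0648.
  t=0,j=0: stock 150.0000 → up 214.5000 (V=28.9108), down 91.5000 (V=0.0000). Price 16.7167; hedge Δ=0.2350, bond B=-18.5404.
Each (Δ,B) replicates both successor values, so the strategy is self-financing and V0 is arbitrage-free.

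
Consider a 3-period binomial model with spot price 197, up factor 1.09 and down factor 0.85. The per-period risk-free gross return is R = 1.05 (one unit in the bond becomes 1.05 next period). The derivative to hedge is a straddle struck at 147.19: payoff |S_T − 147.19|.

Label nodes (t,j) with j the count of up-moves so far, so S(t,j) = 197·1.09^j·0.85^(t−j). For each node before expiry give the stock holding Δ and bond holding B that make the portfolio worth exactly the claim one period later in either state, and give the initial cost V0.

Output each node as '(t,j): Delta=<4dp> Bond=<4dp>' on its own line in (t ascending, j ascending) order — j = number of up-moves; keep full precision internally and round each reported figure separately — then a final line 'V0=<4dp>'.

(0,0): Delta=0.9721 Bond=-121.4361
(1,0): Delta=0.7930 Bond=-97.5192
(1,1): Delta=1.0000 Bond=-133.5057
(2,0): Delta=-0.5344 Bond=86.5336
(2,1): Delta=1.0000 Bond=-140.1810
(2,2): Delta=1.0000 Bond=-140.1810
V0=70.0614

No-arbitrage ⇒ martingale measure with p* = (R−d)/(u−d) = 0.8333.
At expiry t=3: V(3,0)=26.2074, V(3,1)=7.9524, V(3,2)=51.7573, V(3,3)=107.9307
Node (2,0) S=142.3325: V=(p*·7.9524+(1−p*)·26.2074)/1.05=10.4713; Δ=(7.9524−26.2074)/(155.1424−120.9826)=-0.5344; B=V−Δ·S=86.5336
Node (2,1) S=182.5205: V=(p*·51.7573+(1−p*)·7.9524)/1.05=42.3395; Δ=(51.7573−7.9524)/(198.9473−155.1424)=1.0000; B=V−Δ·S=-140.1810
Node (2,2) S=234.0557: V=(p*·107.9307+(1−p*)·51.7573)/1.05=93.8747; Δ=(107.9307−51.7573)/(255.1207−198.9473)=1.0000; B=V−Δ·S=-140.1810
Node (1,0) S=167.4500: V=(p*·42.3395+(1−p*)·10.4713)/1.05=35.2649; Δ=(42.3395−10.4713)/(182.5205−142.3325)=0.7930; B=V−Δ·S=-97.5192
Node (1,1) S=214.7300: V=(p*·93.8747+(1−p*)·42.3395)/1.05=81.2243; Δ=(93.8747−42.3395)/(234.0557−182.5205)=1.0000; B=V−Δ·S=-133.5057
Node (0,0) S=197.0000: V=(p*·81.2243+(1−p*)·35.2649)/1.05=70.0614; Δ=(81.2243−35.2649)/(214.7300−167.4500)=0.9721; B=V−Δ·S=-121.4361
Each (Δ,B) replicates both successor values, so the strategy is self-financing and V0 is arbitrage-free.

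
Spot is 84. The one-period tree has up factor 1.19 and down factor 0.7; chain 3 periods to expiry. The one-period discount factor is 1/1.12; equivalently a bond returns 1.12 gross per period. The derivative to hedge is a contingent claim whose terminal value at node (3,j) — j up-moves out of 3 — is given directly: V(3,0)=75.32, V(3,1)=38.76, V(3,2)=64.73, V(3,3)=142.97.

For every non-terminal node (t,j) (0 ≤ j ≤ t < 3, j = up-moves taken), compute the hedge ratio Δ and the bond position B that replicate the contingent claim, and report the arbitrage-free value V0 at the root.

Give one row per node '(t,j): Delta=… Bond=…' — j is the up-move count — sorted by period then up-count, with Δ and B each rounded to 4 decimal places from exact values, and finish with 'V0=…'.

The replicating-portfolio and risk-neutral prices coincide; use p* = (1.12−0.7)/(1.19−0.7) = 0.8571 for the latter.
Terminal values V(3,·): V(3,0)=75.3200, V(3,1)=38.7600, V(3,2)=64.7300, V(3,3)=142.9700
(2,0): S=41.1600. Δ = (V_up−V_dn)/(S_up−S_dn) = (38.7600−75.3200)/(48.9804−28.8120) = -1.8127. V = [p*·38.7600 + (1−p*)·75.3200]/1.12 = 39.2704. B = V − Δ·S = 113.8827.
(2,1): S=69.9720. Δ = (V_up−V_dn)/(S_up−S_dn) = (64.7300−38.7600)/(83.2667−48.9804) = 0.7574. V = [p*·64.7300 + (1−p*)·38.7600]/1.12 = 54.4821. B = V − Δ·S = 1.4821.
(2,2): S=118.9524. Δ = (V_up−V_dn)/(S_up−S_dn) = (142.9700−64.7300)/(141.5534−83.2667) = 1.3423. V = [p*·142.9700 + (1−p*)·64.7300]/1.12 = 117.6722. B = V − Δ·S = -42.0013.
(1,0): S=58.8000. Δ = (V_up−V_dn)/(S_up−S_dn) = (54.4821−39.2704)/(69.9720−41.1600) = 0.5280. V = [p*·54.4821 + (1−p*)·39.2704]/1.12 = 46.7045. B = V − Δ·S = 15.6601.
(1,1): S=99.9600. Δ = (V_up−V_dn)/(S_up−S_dn) = (117.6722−54.4821)/(118.9524−69.9720) = 1.2901. V = [p*·117.6722 + (1−p*)·54.4821]/1.12 = 97.0045. B = V − Δ·S = -31.9548.
(0,0): S=84.0000. Δ = (V_up−V_dn)/(S_up−S_dn) = (97.0045−46.7045)/(99.9600−58.8000) = 1.2221. V = [p*·97.0045 + (1−p*)·46.7045]/1.12 = 80.1953. B = V − Δ·S = -22.4577.
Each (Δ,B) replicates both successor values, so the strategy is self-financing and V0 is arbitrage-free.

(0,0): Delta=1.2221 Bond=-22.4577
(1,0): Delta=0.5280 Bond=15.6601
(1,1): Delta=1.2901 Bond=-31.9548
(2,0): Delta=-1.8127 Bond=113.8827
(2,1): Delta=0.7574 Bond=1.4821
(2,2): Delta=1.3423 Bond=-42.0013
V0=80.1953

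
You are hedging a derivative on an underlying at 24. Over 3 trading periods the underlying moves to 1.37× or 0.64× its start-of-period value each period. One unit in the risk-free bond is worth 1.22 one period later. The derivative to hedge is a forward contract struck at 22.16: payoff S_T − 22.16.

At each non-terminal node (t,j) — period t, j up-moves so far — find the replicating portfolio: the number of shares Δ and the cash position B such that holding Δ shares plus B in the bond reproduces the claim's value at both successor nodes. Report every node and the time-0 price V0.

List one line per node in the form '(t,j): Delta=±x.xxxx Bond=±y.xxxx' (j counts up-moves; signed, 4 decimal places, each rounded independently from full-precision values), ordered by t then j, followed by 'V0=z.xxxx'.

Under the risk-neutral measure, an up-move has probability p* = (R−d)/(u−d) = 0.7945 and values discount at R = 1.22.
Payoff layer (t=3): V(3,0)=-15.8685, V(3,1)=-8.6924, V(3,2)=6.6692, V(3,3)=39.5525
  t=2,j=0: stock 9.8304 → up 13.4676 (V=-8.6924), down 6.2915 (V=-15.8685). Price -8.3335; hedge Δ=1.0000, bond B=-18.1639.
  t=2,j=1: stock 21.0432 → up 28.8292 (V=6.6692), down 13.4676 (V=-8.6924). Price 2.8793; hedge Δ=1.0000, bond B=-18.1639.
  t=2,j=2: stock 45.0456 → up 61.7125 (V=39.5525), down 28.8292 (V=6.6692). Price 26.8817; hedge Δ=1.0000, bond B=-18.1639.
  t=1,j=0: stock 15.3600 → up 21.0432 (V=2.8793), down 9.8304 (V=-8.3335). Price 0.4715; hedge Δ=1.0000, bond B=-14.8885.
  t=1,j=1: stock 32.8800 → up 45.0456 (V=26.8817), down 21.0432 (V=2.8793). Price 17.9915; hedge Δ=1.0000, bond B=-14.8885.
  t=0,j=0: stock 24.0000 → up 32.8800 (V=17.9915), down 15.3600 (V=0.4715). Price 11.7963; hedge Δ=1.0000, bond B=-12.2037.
Each (Δ,B) replicates both successor values, so the strategy is self-financing and V0 is arbitrage-free.

(0,0): Delta=1.0000 Bond=-12.2037
(1,0): Delta=1.0000 Bond=-14.8885
(1,1): Delta=1.0000 Bond=-14.8885
(2,0): Delta=1.0000 Bond=-18.1639
(2,1): Delta=1.0000 Bond=-18.1639
(2,2): Delta=1.0000 Bond=-18.1639
V0=11.7963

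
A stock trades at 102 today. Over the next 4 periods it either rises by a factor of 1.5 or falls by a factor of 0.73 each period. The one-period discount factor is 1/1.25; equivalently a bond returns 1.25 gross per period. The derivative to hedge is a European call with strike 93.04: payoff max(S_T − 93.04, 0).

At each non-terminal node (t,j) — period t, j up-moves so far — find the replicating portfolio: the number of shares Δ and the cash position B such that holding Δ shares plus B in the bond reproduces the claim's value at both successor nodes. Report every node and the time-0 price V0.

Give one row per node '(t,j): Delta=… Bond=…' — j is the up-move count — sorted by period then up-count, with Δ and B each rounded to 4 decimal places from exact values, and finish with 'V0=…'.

(0,0): Delta=0.9465 Bond=-31.0927
(1,0): Delta=0.8000 Bond=-27.9537
(1,1): Delta=0.9808 Bond=-44.1121
(2,0): Delta=0.3777 Bond=-11.9897
(2,1): Delta=0.8988 Bond=-45.9769
(2,2): Delta=1.0000 Bond=-59.5456
(3,0): Delta=0.0000 Bond=0.0000
(3,1): Delta=0.4661 Bond=-22.1924
(3,2): Delta=1.0000 Bond=-74.4320
(3,3): Delta=1.0000 Bond=-74.4320
V0=65.4518

No-arbitrage ⇒ martingale measure with p* = (R−d)/(u−d) = 0.6753.
Terminal payoffs: V(4,0)=0.0000, V(4,1)=0.0000, V(4,2)=29.2605, V(4,3)=158.2625, V(4,4)=423.3350
(3,0): S=39.6797. Δ = (V_up−V_dn)/(S_up−S_dn) = (0.0000−0.0000)/(59.5196−28.9662) = 0.0000. V = [p*·0.0000 + (1−p*)·0.0000]/1.25 = 0.0000. B = V − Δ·S = 0.0000.
(3,1): S=81.5337. Δ = (V_up−V_dn)/(S_up−S_dn) = (29.2605−0.0000)/(122.3005−59.5196) = 0.4661. V = [p*·29.2605 + (1−p*)·0.0000]/1.25 = 15.8083. B = V − Δ·S = -22.1924.
(3,2): S=167.5350. Δ = (V_up−V_dn)/(S_up−S_dn) = (158.2625−29.2605)/(251.3025−122.3006) = 1.0000. V = [p*·158.2625 + (1−p*)·29.2605]/1.25 = 93.1030. B = V − Δ·S = -74.4320.
(3,3): S=344.2500. Δ = (V_up−V_dn)/(S_up−S_dn) = (423.3350−158.2625)/(516.3750−251.3025) = 1.0000. V = [p*·423.3350 + (1−p*)·158.2625]/1.25 = 269.8180. B = V − Δ·S = -74.4320.
(2,0): S=54.3558. Δ = (V_up−V_dn)/(S_up−S_dn) = (15.8083−0.0000)/(81.5337−39.6797) = 0.3777. V = [p*·15.8083 + (1−p*)·0.0000]/1.25 = 8.5406. B = V − Δ·S = -11.9897.
(2,1): S=111.6900. Δ = (V_up−V_dn)/(S_up−S_dn) = (93.1030−15.8083)/(167.5350−81.5337) = 0.8988. V = [p*·93.1030 + (1−p*)·15.8083]/1.25 = 54.4059. B = V − Δ·S = -45.9769.
(2,2): S=229.5000. Δ = (V_up−V_dn)/(S_up−S_dn) = (269.8180−93.1030)/(344.2500−167.5350) = 1.0000. V = [p*·269.8180 + (1−p*)·93.1030]/1.25 = 169.9544. B = V − Δ·S = -59.5456.
(1,0): S=74.4600. Δ = (V_up−V_dn)/(S_up−S_dn) = (54.4059−8.5406)/(111.6900−54.3558) = 0.8000. V = [p*·54.4059 + (1−p*)·8.5406]/1.25 = 31.6116. B = V − Δ·S = -27.9537.
(1,1): S=153.0000. Δ = (V_up−V_dn)/(S_up−S_dn) = (169.9544−54.4059)/(229.5000−111.6900) = 0.9808. V = [p*·169.9544 + (1−p*)·54.4059]/1.25 = 105.9509. B = V − Δ·S = -44.1121.
(0,0): S=102.0000. Δ = (V_up−V_dn)/(S_up−S_dn) = (105.9509−31.6116)/(153.0000−74.4600) = 0.9465. V = [p*·105.9509 + (1−p*)·31.6116]/1.25 = 65.4518. B = V − Δ·S = -31.0927.
The time-0 hedge costs 65.4518, which is the no-arbitrage price.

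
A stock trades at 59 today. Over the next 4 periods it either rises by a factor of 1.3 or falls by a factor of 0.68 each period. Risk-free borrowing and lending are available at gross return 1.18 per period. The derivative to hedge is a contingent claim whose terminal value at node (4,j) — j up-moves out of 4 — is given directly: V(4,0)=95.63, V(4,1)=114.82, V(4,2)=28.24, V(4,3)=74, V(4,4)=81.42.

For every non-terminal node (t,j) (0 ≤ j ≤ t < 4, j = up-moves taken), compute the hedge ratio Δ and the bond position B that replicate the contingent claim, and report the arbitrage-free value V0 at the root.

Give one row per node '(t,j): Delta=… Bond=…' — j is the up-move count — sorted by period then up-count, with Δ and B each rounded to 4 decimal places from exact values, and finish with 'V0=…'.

Under the risk-neutral measure, an up-move has probability p* = (R−d)/(u−d) = 0.8065 and values discount at R = 1.18.
At expiry t=4: V(4,0)=95.6300, V(4,1)=114.8200, V(4,2)=28.2400, V(4,3)=74.0000, V(4,4)=81.4200
Node (3,0) S=18.5515: V=(p*·114.8200+(1−p*)·95.6300)/1.18=94.1575; Δ=(114.8200−95.6300)/(24.1169−12.6150)=1.6684; B=V−Δ·S=63.2059
Node (3,1) S=35.4661: V=(p*·28.2400+(1−p*)·114.8200)/1.18=38.1334; Δ=(28.2400−114.8200)/(46.1059−24.1169)=-3.9374; B=V−Δ·S=177.7786
Node (3,2) S=67.8028: V=(p*·74.0000+(1−p*)·28.2400)/1.18=55.2061; Δ=(74.0000−28.2400)/(88.1436−46.1059)=1.0885; B=V−Δ·S=-18.6003
Node (3,3) S=129.6230: V=(p*·81.4200+(1−p*)·74.0000)/1.18=67.7829; Δ=(81.4200−74.0000)/(168.5099−88.1436)=0.0923; B=V−Δ·S=55.8152
Node (2,0) S=27.2816: V=(p*·38.1334+(1−p*)·94.1575)/1.18=41.5057; Δ=(38.1334−94.1575)/(35.4661−18.5515)=-3.3122; B=V−Δ·S=131.8671
Node (2,1) S=52.1560: V=(p*·55.2061+(1−p*)·38.1334)/1.18=43.9845; Δ=(55.2061−38.1334)/(67.8028−35.4661)=0.5280; B=V−Δ·S=16.4479
Node (2,2) S=99.7100: V=(p*·67.7829+(1−p*)·55.2061)/1.18=55.3803; Δ=(67.7829−55.2061)/(129.6230−67.8028)=0.2034; B=V−Δ·S=35.0951
Node (1,0) S=40.1200: V=(p*·43.9845+(1−p*)·41.5057)/1.18=36.8684; Δ=(43.9845−41.5057)/(52.1560−27.2816)=0.0997; B=V−Δ·S=32.8704
Node (1,1) S=76.7000: V=(p*·55.3803+(1−p*)·43.9845)/1.18=45.0633; Δ=(55.3803−43.9845)/(99.7100−52.1560)=0.2396; B=V−Δ·S=26.6830
Node (0,0) S=59.0000: V=(p*·45.0633+(1−p*)·36.8684)/1.18=36.8451; Δ=(45.0633−36.8684)/(76.7000−40.1200)=0.2240; B=V−Δ·S=23.6276
Root portfolio cost Δ·59+B reproduces V0=36.8451.

(0,0): Delta=0.2240 Bond=23.6276
(1,0): Delta=0.0997 Bond=32.8704
(1,1): Delta=0.2396 Bond=26.6830
(2,0): Delta=-3.3122 Bond=131.8671
(2,1): Delta=0.5280 Bond=16.4479
(2,2): Delta=0.2034 Bond=35.0951
(3,0): Delta=1.6684 Bond=63.2059
(3,1): Delta=-3.9374 Bond=177.7786
(3,2): Delta=1.0885 Bond=-18.6003
(3,3): Delta=0.0923 Bond=55.8152
V0=36.8451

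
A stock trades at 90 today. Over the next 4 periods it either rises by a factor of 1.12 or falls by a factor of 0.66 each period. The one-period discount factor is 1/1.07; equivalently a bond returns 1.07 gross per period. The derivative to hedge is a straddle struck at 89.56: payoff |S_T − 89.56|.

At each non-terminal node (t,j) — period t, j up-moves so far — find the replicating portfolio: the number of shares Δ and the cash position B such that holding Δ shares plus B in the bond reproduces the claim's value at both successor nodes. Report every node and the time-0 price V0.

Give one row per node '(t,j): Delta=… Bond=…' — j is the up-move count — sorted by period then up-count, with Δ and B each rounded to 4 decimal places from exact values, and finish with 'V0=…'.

(0,0): Delta=0.4536 Bond=-12.3681
(1,0): Delta=-1.0000 Bond=73.1076
(1,1): Delta=0.5580 Bond=-23.7634
(2,0): Delta=-1.0000 Bond=78.2252
(2,1): Delta=-1.0000 Bond=78.2252
(2,2): Delta=0.6700 Bond=-38.0673
(3,0): Delta=-1.0000 Bond=83.7009
(3,1): Delta=-1.0000 Bond=83.7009
(3,2): Delta=-1.0000 Bond=83.7009
(3,3): Delta=0.7900 Bond=-55.9067
V0=28.4524

No-arbitrage ⇒ martingale measure with p* = (R−d)/(u−d) = 0.8913.
At expiry t=4: V(4,0)=72.4827, V(4,1)=60.5804, V(4,2)=40.3825, V(4,3)=6.1073, V(4,4)=52.0567
  t=3,j=0: stock 25.8746 → up 28.9796 (V=60.5804), down 17.0773 (V=72.4827). Price 57.8263; hedge Δ=-1.0000, bond B=83.7009.
  t=3,j=1: stock 43.9085 → up 49.1775 (V=40.3825), down 28.9796 (V=60.5804). Price 39.7925; hedge Δ=-1.0000, bond B=83.7009.
  t=3,j=2: stock 74.5114 → up 83.4527 (V=6.1073), down 49.1775 (V=40.3825). Price 9.1896; hedge Δ=-1.0000, bond B=83.7009.
  t=3,j=3: stock 126.4435 → up 141.6167 (V=52.0567), down 83.4527 (V=6.1073). Price 43.9834; hedge Δ=0.7900, bond B=-55.9067.
  t=2,j=0: stock 39.2040 → up 43.9085 (V=39.7925), down 25.8746 (V=57.8263). Price 39.0212; hedge Δ=-1.0000, bond B=78.2252.
  t=2,j=1: stock 66.5280 → up 74.5114 (V=9.1896), down 43.9085 (V=39.7925). Price 11.6972; hedge Δ=-1.0000, bond B=78.2252.
  t=2,j=2: stock 112.8960 → up 126.4435 (V=43.9834), down 74.5114 (V=9.1896). Price 37.5715; hedge Δ=0.6700, bond B=-38.0673.
  t=1,j=0: stock 59.4000 → up 66.5280 (V=11.6972), down 39.2040 (V=39.0212). Price 13.7076; hedge Δ=-1.0000, bond B=73.1076.
  t=1,j=1: stock 100.8000 → up 112.8960 (V=37.5715), down 66.5280 (V=11.6972). Price 32.4851; hedge Δ=0.5580, bond B=-23.7634.
  t=0,j=0: stock 90.0000 → up 100.8000 (V=32.4851), down 59.4000 (V=13.7076). Price 28.4524; hedge Δ=0.4536, bond B=-12.3681.
Root portfolio cost Δ·90+B reproduces V0=28.4524.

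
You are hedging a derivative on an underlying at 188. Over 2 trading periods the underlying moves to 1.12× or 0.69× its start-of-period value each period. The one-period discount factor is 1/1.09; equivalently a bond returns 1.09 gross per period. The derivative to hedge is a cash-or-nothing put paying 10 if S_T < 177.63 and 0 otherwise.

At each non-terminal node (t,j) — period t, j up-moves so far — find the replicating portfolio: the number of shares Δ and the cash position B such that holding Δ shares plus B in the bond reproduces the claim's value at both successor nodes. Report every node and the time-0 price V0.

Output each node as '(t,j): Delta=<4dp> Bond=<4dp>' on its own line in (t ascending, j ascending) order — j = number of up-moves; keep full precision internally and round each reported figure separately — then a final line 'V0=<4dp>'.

Since d<R<u, set p* = (R−d)/(u−d) = 0.9302; price each node as the discounted p*-expectation of its children.
At expiry t=2: V(2,0)=10.0000, V(2,1)=10.0000, V(2,2)=0.0000
  t=1,j=0: stock 129.7200 → up 145.2864 (V=10.0000), down 89.5068 (V=10.0000). Price 9.1743; hedge Δ=0.0000, bond B=9.1743.
  t=1,j=1: stock 210.5600 → up 235.8272 (V=0.0000), down 145.2864 (V=10.0000). Price 0.6401; hedge Δ=-0.1104, bond B=23.8959.
  t=0,j=0: stock 188.0000 → up 210.5600 (V=0.6401), down 129.7200 (V=9.1743). Price 1.1335; hedge Δ=-0.1056, bond B=20.9805.
Check: Δ(0,0)·S0 + B(0,0) = 1.1335 = V0.

(0,0): Delta=-0.1056 Bond=20.9805
(1,0): Delta=0.0000 Bond=9.1743
(1,1): Delta=-0.1104 Bond=23.8959
V0=1.1335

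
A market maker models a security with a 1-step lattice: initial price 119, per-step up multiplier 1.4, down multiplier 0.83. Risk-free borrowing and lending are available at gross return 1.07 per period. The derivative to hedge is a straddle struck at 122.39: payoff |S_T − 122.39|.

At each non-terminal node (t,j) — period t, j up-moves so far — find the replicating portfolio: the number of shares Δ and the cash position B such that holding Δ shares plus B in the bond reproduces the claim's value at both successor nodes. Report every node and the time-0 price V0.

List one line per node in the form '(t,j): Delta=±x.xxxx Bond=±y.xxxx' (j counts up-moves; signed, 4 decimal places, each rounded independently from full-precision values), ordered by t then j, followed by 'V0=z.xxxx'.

(0,0): Delta=0.3036 Bond=-5.9457
V0=30.1771

Since d<R<u, set p* = (R−d)/(u−d) = 0.4211; price each node as the discounted p*-expectation of its children.
Terminal payoffs: V(1,0)=23.6200, V(1,1)=44.2100
Node (0,0) S=119.0000: V=(p*·44.2100+(1−p*)·23.6200)/1.07=30.1771; Δ=(44.2100−23.6200)/(166.6000−98.7700)=0.3036; B=V−Δ·S=-5.9457
Root portfolio cost Δ·119+B reproduces V0=30.1771.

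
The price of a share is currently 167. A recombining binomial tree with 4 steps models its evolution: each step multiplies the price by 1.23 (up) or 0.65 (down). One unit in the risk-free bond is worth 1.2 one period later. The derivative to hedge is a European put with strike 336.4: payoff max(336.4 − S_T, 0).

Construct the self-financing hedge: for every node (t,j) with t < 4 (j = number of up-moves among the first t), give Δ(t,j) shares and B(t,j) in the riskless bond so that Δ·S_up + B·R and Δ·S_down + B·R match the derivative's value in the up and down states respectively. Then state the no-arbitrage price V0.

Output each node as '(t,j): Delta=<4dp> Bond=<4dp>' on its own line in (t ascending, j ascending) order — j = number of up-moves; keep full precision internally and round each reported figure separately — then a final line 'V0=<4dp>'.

(0,0): Delta=-0.7665 Bond=141.1040
(1,0): Delta=-1.0000 Bond=194.6759
(1,1): Delta=-0.7597 Bond=167.9420
(2,0): Delta=-1.0000 Bond=233.6111
(2,1): Delta=-1.0000 Bond=233.6111
(2,2): Delta=-0.7528 Bond=199.7806
(3,0): Delta=-1.0000 Bond=280.3333
(3,1): Delta=-1.0000 Bond=280.3333
(3,2): Delta=-1.0000 Bond=280.3333
(3,3): Delta=-0.7457 Bond=237.5223
V0=13.1057

Since d<R<u, set p* = (R−d)/(u−d) = 0.9483; price each node as the discounted p*-expectation of its children.
At expiry t=4: V(4,0)=306.5895, V(4,1)=279.9893, V(4,2)=229.6536, V(4,3)=134.4029, V(4,4)=0.0000
(3,0): S=45.8624. Δ = (V_up−V_dn)/(S_up−S_dn) = (279.9893−306.5895)/(56.4107−29.8105) = -1.0000. V = [p*·279.9893 + (1−p*)·306.5895]/1.2 = 234.4710. B = V − Δ·S = 280.3333.
(3,1): S=86.7857. Δ = (V_up−V_dn)/(S_up−S_dn) = (229.6536−279.9893)/(106.7464−56.4107) = -1.0000. V = [p*·229.6536 + (1−p*)·279.9893]/1.2 = 193.5476. B = V − Δ·S = 280.3333.
(3,2): S=164.2253. Δ = (V_up−V_dn)/(S_up−S_dn) = (134.4029−229.6536)/(201.9971−106.7464) = -1.0000. V = [p*·134.4029 + (1−p*)·229.6536]/1.2 = 116.1080. B = V − Δ·S = 280.3333.
(3,3): S=310.7648. Δ = (V_up−V_dn)/(S_up−S_dn) = (0.0000−134.4029)/(382.2407−201.9971) = -0.7457. V = [p*·0.0000 + (1−p*)·134.4029]/1.2 = 5.7932. B = V − Δ·S = 237.5223.
(2,0): S=70.5575. Δ = (V_up−V_dn)/(S_up−S_dn) = (193.5476−234.4710)/(86.7857−45.8624) = -1.0000. V = [p*·193.5476 + (1−p*)·234.4710]/1.2 = 163.0536. B = V − Δ·S = 233.6111.
(2,1): S=133.5165. Δ = (V_up−V_dn)/(S_up−S_dn) = (116.1080−193.5476)/(164.2253−86.7857) = -1.0000. V = [p*·116.1080 + (1−p*)·193.5476]/1.2 = 100.0946. B = V − Δ·S = 233.6111.
(2,2): S=252.6543. Δ = (V_up−V_dn)/(S_up−S_dn) = (5.7932−116.1080)/(310.7648−164.2253) = -0.7528. V = [p*·5.7932 + (1−p*)·116.1080]/1.2 = 9.5826. B = V − Δ·S = 199.7806.
(1,0): S=108.5500. Δ = (V_up−V_dn)/(S_up−S_dn) = (100.0946−163.0536)/(133.5165−70.5575) = -1.0000. V = [p*·100.0946 + (1−p*)·163.0536]/1.2 = 86.1259. B = V − Δ·S = 194.6759.
(1,1): S=205.4100. Δ = (V_up−V_dn)/(S_up−S_dn) = (9.5826−100.0946)/(252.6543−133.5165) = -0.7597. V = [p*·9.5826 + (1−p*)·100.0946]/1.2 = 11.8869. B = V − Δ·S = 167.9420.
(0,0): S=167.0000. Δ = (V_up−V_dn)/(S_up−S_dn) = (11.8869−86.1259)/(205.4100−108.5500) = -0.7665. V = [p*·11.8869 + (1−p*)·86.1259]/1.2 = 13.1057. B = V − Δ·S = 141.1040.
Root portfolio cost Δ·167+B reproduces V0=13.1057.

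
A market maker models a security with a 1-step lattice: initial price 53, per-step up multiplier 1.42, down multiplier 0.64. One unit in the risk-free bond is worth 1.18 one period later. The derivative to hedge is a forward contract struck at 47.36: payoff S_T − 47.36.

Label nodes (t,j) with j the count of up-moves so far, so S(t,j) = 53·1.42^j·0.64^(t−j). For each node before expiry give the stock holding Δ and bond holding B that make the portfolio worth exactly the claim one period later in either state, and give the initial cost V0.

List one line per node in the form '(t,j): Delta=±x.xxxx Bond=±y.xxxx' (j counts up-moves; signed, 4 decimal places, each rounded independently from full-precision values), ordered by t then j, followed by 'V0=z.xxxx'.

Risk-neutral probability p* = (R−d)/(u−d) = (1.18−0.64)/(1.42−0.64) = 0.6923.
At expiry t=1: V(1,0)=-13.4400, V(1,1)=27.9000
  t=0,j=0: stock 53.0000 → up 75.2600 (V=27.9000), down 33.9200 (V=-13.4400). Price 12.8644; hedge Δ=1.0000, bond B=-40.1356.
Root portfolio cost Δ·53+B reproduces V0=12.8644.

(0,0): Delta=1.0000 Bond=-40.1356
V0=12.8644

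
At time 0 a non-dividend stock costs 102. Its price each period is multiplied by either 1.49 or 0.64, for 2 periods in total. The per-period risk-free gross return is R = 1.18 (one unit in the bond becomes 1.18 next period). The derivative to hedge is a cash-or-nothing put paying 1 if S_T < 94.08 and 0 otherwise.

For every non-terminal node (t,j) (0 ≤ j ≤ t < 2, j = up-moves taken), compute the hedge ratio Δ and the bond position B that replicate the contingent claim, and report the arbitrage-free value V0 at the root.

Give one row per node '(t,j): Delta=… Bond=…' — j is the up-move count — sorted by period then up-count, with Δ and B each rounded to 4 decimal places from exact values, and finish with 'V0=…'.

No-arbitrage ⇒ martingale measure with p* = (R−d)/(u−d) = 0.6353.
Terminal values V(2,·): V(2,0)=1.0000, V(2,1)=0.0000, V(2,2)=0.0000
  t=1,j=0: stock 65.2800 → up 97.2672 (V=0.0000), down 41.7792 (V=1.0000). Price 0.3091; hedge Δ=-0.0180, bond B=1.4855.
  t=1,j=1: stock 151.9800 → up 226.4502 (V=0.0000), down 97.2672 (V=0.0000). Price 0.0000; hedge Δ=0.0000, bond B=0.0000.
  t=0,j=0: stock 102.0000 → up 151.9800 (V=0.0000), down 65.2800 (V=0.3091). Price 0.0955; hedge Δ=-0.0036, bond B=0.4591.
Root portfolio cost Δ·102+B reproduces V0=0.0955.

(0,0): Delta=-0.0036 Bond=0.4591
(1,0): Delta=-0.0180 Bond=1.4855
(1,1): Delta=0.0000 Bond=0.0000
V0=0.0955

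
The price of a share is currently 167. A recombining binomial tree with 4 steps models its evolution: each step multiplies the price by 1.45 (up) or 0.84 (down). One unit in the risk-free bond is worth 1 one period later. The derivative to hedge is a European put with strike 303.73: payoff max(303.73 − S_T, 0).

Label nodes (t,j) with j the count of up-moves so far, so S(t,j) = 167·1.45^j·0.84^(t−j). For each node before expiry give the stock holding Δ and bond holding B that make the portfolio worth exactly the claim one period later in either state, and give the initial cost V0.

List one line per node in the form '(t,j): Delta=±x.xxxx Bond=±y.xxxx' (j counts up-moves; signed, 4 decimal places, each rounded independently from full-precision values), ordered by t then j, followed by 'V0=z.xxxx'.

(0,0): Delta=-0.7598 Bond=272.2645
(1,0): Delta=-0.9004 Bond=291.9889
(1,1): Delta=-0.5307 Bond=216.7899
(2,0): Delta=-1.0000 Bond=303.7300
(2,1): Delta=-0.7380 Bond=258.9669
(2,2): Delta=-0.1928 Bond=98.1670
(3,0): Delta=-1.0000 Bond=303.7300
(3,1): Delta=-1.0000 Bond=303.7300
(3,2): Delta=-0.3112 Bond=133.0708
(3,3): Delta=0.0000 Bond=0.0000
V0=145.3858

No-arbitrage ⇒ martingale measure with p* = (R−d)/(u−d) = 0.2623.
At expiry t=4: V(4,0)=220.5855, V(4,1)=160.2067, V(4,2)=55.9815, V(4,3)=0.0000, V(4,4)=0.0000
Node (3,0) S=98.9816: V=(p*·160.2067+(1−p*)·220.5855)/1=204.7484; Δ=(160.2067−220.5855)/(143.5233−83.1445)=-1.0000; B=V−Δ·S=303.7300
Node (3,1) S=170.8610: V=(p*·55.9815+(1−p*)·160.2067)/1=132.8690; Δ=(55.9815−160.2067)/(247.7485−143.5233)=-1.0000; B=V−Δ·S=303.7300
Node (3,2) S=294.9387: V=(p*·0.0000+(1−p*)·55.9815)/1=41.2978; Δ=(0.0000−55.9815)/(427.6611−247.7485)=-0.3112; B=V−Δ·S=133.0708
Node (3,3) S=509.1204: V=(p*·0.0000+(1−p*)·0.0000)/1=0.0000; Δ=(0.0000−0.0000)/(738.2245−427.6611)=0.0000; B=V−Δ·S=0.0000
Node (2,0) S=117.8352: V=(p*·132.8690+(1−p*)·204.7484)/1=185.8948; Δ=(132.8690−204.7484)/(170.8610−98.9816)=-1.0000; B=V−Δ·S=303.7300
Node (2,1) S=203.4060: V=(p*·41.2978+(1−p*)·132.8690)/1=108.8503; Δ=(41.2978−132.8690)/(294.9387−170.8610)=-0.7380; B=V−Δ·S=258.9669
Node (2,2) S=351.1175: V=(p*·0.0000+(1−p*)·41.2978)/1=30.4656; Δ=(0.0000−41.2978)/(509.1204−294.9387)=-0.1928; B=V−Δ·S=98.1670
Node (1,0) S=140.2800: V=(p*·108.8503+(1−p*)·185.8948)/1=165.6864; Δ=(108.8503−185.8948)/(203.4060−117.8352)=-0.9004; B=V−Δ·S=291.9889
Node (1,1) S=242.1500: V=(p*·30.4656+(1−p*)·108.8503)/1=88.2904; Δ=(30.4656−108.8503)/(351.1175−203.4060)=-0.5307; B=V−Δ·S=216.7899
Node (0,0) S=167.0000: V=(p*·88.2904+(1−p*)·165.6864)/1=145.3858; Δ=(88.2904−165.6864)/(242.1500−140.2800)=-0.7598; B=V−Δ·S=272.2645
The time-0 hedge costs 145.3858, which is the no-arbitrage price.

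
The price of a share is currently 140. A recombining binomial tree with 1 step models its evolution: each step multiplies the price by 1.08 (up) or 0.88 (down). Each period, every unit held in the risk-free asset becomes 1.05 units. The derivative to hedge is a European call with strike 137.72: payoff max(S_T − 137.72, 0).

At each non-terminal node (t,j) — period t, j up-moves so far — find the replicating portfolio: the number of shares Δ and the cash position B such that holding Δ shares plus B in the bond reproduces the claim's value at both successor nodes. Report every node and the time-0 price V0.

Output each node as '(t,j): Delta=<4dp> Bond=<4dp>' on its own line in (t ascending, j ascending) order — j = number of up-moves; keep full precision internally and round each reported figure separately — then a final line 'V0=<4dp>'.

Under the risk-neutral measure, an up-move has probability p* = (R−d)/(u−d) = 0.8500 and values discount at R = 1.05.
Terminal values V(1,·): V(1,0)=0.0000, V(1,1)=13.4800
(0,0): S=140.0000. Δ = (V_up−V_dn)/(S_up−S_dn) = (13.4800−0.0000)/(151.2000−123.2000) = 0.4814. V = [p*·13.4800 + (1−p*)·0.0000]/1.05 = 10.9124. B = V − Δ·S = -56.4876.
Self-financing check: at every node Δ·S+B equals the discounted successor values.

(0,0): Delta=0.4814 Bond=-56.4876
V0=10.9124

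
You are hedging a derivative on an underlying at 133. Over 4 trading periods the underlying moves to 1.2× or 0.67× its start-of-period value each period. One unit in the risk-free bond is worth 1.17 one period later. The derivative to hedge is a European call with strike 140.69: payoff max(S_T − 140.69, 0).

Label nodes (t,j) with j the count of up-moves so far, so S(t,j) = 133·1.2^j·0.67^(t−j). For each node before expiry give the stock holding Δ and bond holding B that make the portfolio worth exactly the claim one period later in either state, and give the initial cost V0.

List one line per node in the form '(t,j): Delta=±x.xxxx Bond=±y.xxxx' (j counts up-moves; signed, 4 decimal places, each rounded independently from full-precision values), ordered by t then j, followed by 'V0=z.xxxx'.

No-arbitrage ⇒ martingale measure with p* = (R−d)/(u−d) = 0.9434.
At expiry t=4: V(4,0)=0.0000, V(4,1)=0.0000, V(4,2)=0.0000, V(4,3)=13.2921, V(4,4)=135.0988
  t=3,j=0: stock 40.0015 → up 48.0018 (V=0.0000), down 26.8010 (V=0.0000). Price 0.0000; hedge Δ=0.0000, bond B=0.0000.
  t=3,j=1: stock 71.6444 → up 85.9733 (V=0.0000), down 48.0018 (V=0.0000). Price 0.0000; hedge Δ=0.0000, bond B=0.0000.
  t=3,j=2: stock 128.3184 → up 153.9821 (V=13.2921), down 85.9733 (V=0.0000). Price 10.7177; hedge Δ=0.1954, bond B=-14.3617.
  t=3,j=3: stock 229.8240 → up 275.7888 (V=135.0988), down 153.9821 (V=13.2921). Price 109.5761; hedge Δ=1.0000, bond B=-120.2479.
  t=2,j=0: stock 59.7037 → up 71.6444 (V=0.0000), down 40.0015 (V=0.0000). Price 0.0000; hedge Δ=0.0000, bond B=0.0000.
  t=2,j=1: stock 106.9320 → up 128.3184 (V=10.7177), down 71.6444 (V=0.0000). Price 8.6419; hedge Δ=0.1891, bond B=-11.5802.
  t=2,j=2: stock 191.5200 → up 229.8240 (V=109.5761), down 128.3184 (V=10.7177). Price 88.8721; hedge Δ=0.9739, bond B=-97.6533.
  t=1,j=0: stock 89.1100 → up 106.9320 (V=8.6419), down 59.7037 (V=0.0000). Price 6.9682; hedge Δ=0.1830, bond B=-9.3373.
  t=1,j=1: stock 159.6000 → up 191.5200 (V=88.8721), down 106.9320 (V=8.6419). Price 72.0776; hedge Δ=0.9485, bond B=-79.3002.
  t=0,j=0: stock 133.0000 → up 159.6000 (V=72.0776), down 89.1100 (V=6.9682). Price 58.4548; hedge Δ=0.9237, bond B=-64.3932.
Each (Δ,B) replicates both successor values, so the strategy is self-financing and V0 is arbitrage-free.

(0,0): Delta=0.9237 Bond=-64.3932
(1,0): Delta=0.1830 Bond=-9.3373
(1,1): Delta=0.9485 Bond=-79.3002
(2,0): Delta=0.0000 Bond=0.0000
(2,1): Delta=0.1891 Bond=-11.5802
(2,2): Delta=0.9739 Bond=-97.6533
(3,0): Delta=0.0000 Bond=0.0000
(3,1): Delta=0.0000 Bond=0.0000
(3,2): Delta=0.1954 Bond=-14.3617
(3,3): Delta=1.0000 Bond=-120.2479
V0=58.4548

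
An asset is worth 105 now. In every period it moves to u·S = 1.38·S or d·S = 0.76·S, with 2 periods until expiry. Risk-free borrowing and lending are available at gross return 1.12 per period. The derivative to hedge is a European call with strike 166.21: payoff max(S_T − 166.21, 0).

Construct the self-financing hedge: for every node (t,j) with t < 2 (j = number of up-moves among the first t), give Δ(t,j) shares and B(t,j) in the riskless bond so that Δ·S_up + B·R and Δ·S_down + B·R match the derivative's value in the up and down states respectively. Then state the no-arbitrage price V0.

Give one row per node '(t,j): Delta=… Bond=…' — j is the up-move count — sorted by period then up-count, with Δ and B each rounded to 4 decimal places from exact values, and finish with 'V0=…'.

Risk-neutral probability p* = (R−d)/(u−d) = (1.12−0.76)/(1.38−0.76) = 0.5806.
Terminal payoffs: V(2,0)=0.0000, V(2,1)=0.0000, V(2,2)=33.7520
(1,0): S=79.8000. Δ = (V_up−V_dn)/(S_up−S_dn) = (0.0000−0.0000)/(110.1240−60.6480) = 0.0000. V = [p*·0.0000 + (1−p*)·0.0000]/1.12 = 0.0000. B = V − Δ·S = 0.0000.
(1,1): S=144.9000. Δ = (V_up−V_dn)/(S_up−S_dn) = (33.7520−0.0000)/(199.9620−110.1240) = 0.3757. V = [p*·33.7520 + (1−p*)·0.0000]/1.12 = 17.4982. B = V − Δ·S = -36.9406.
(0,0): S=105.0000. Δ = (V_up−V_dn)/(S_up−S_dn) = (17.4982−0.0000)/(144.9000−79.8000) = 0.2688. V = [p*·17.4982 + (1−p*)·0.0000]/1.12 = 9.0716. B = V − Δ·S = -19.1512.
The time-0 hedge costs 9.0716, which is the no-arbitrage price.

(0,0): Delta=0.2688 Bond=-19.1512
(1,0): Delta=0.0000 Bond=0.0000
(1,1): Delta=0.3757 Bond=-36.9406
V0=9.0716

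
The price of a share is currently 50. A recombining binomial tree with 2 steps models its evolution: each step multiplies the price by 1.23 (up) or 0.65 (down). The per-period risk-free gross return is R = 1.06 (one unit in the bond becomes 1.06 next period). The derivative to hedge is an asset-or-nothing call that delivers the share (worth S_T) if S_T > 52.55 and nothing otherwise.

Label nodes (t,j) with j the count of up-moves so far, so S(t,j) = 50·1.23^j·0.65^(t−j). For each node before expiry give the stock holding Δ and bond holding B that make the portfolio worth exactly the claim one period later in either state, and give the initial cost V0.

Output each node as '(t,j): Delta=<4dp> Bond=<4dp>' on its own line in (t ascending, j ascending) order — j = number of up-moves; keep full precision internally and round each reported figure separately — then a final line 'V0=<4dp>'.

(0,0): Delta=1.7395 Bond=-53.3347
(1,0): Delta=0.0000 Bond=0.0000
(1,1): Delta=2.1207 Bond=-79.9760
V0=33.6419

The replicating-portfolio and risk-neutral prices coincide; use p* = (1.06−0.65)/(1.23−0.65) = 0.7069 for the latter.
At expiry t=2: V(2,0)=0.0000, V(2,1)=0.0000, V(2,2)=75.6450
Node (1,0) S=32.5000: V=(p*·0.0000+(1−p*)·0.0000)/1.06=0.0000; Δ=(0.0000−0.0000)/(39.9750−21.1250)=0.0000; B=V−Δ·S=0.0000
Node (1,1) S=61.5000: V=(p*·75.6450+(1−p*)·0.0000)/1.06=50.4464; Δ=(75.6450−0.0000)/(75.6450−39.9750)=2.1207; B=V−Δ·S=-79.9760
Node (0,0) S=50.0000: V=(p*·50.4464+(1−p*)·0.0000)/1.06=33.6419; Δ=(50.4464−0.0000)/(61.5000−32.5000)=1.7395; B=V−Δ·S=-53.3347
The time-0 hedge costs 33.6419, which is the no-arbitrage price.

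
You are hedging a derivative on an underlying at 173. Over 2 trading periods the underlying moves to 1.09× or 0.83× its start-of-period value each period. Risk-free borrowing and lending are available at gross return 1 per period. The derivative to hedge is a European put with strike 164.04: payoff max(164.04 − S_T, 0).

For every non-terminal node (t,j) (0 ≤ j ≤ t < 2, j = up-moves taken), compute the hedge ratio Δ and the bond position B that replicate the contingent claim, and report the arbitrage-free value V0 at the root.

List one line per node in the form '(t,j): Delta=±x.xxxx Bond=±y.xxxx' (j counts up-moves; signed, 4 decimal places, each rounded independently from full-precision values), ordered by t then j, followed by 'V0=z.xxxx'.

Since d<R<u, set p* = (R−d)/(u−d) = 0.6538; price each node as the discounted p*-expectation of its children.
Payoff layer (t=2): V(2,0)=44.8603, V(2,1)=7.5269, V(2,2)=0.0000
Node (1,0) S=143.5900: V=(p*·7.5269+(1−p*)·44.8603)/1=20.4500; Δ=(7.5269−44.8603)/(156.5131−119.1797)=-1.0000; B=V−Δ·S=164.0400
Node (1,1) S=188.5700: V=(p*·0.0000+(1−p*)·7.5269)/1=2.6055; Δ=(0.0000−7.5269)/(205.5413−156.5131)=-0.1535; B=V−Δ·S=31.5551
Node (0,0) S=173.0000: V=(p*·2.6055+(1−p*)·20.4500)/1=8.7824; Δ=(2.6055−20.4500)/(188.5700−143.5900)=-0.3967; B=V−Δ·S=77.4152
Each (Δ,B) replicates both successor values, so the strategy is self-financing and V0 is arbitrage-free.

(0,0): Delta=-0.3967 Bond=77.4152
(1,0): Delta=-1.0000 Bond=164.0400
(1,1): Delta=-0.1535 Bond=31.5551
V0=8.7824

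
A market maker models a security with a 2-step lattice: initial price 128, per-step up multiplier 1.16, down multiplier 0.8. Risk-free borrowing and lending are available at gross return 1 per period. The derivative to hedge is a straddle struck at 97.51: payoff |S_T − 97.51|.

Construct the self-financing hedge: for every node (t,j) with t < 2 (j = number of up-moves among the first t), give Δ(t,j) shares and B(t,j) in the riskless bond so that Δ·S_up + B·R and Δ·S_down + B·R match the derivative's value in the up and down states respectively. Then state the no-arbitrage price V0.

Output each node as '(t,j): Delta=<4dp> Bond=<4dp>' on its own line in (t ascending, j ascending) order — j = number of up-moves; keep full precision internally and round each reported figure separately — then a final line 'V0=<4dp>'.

Under the risk-neutral measure, an up-move has probability p* = (R−d)/(u−d) = 0.5556 and values discount at R = 1.
At expiry t=2: V(2,0)=15.5900, V(2,1)=21.2740, V(2,2)=74.7268
Node (1,0) S=102.4000: V=(p*·21.2740+(1−p*)·15.5900)/1=18.7478; Δ=(21.2740−15.5900)/(118.7840−81.9200)=0.1542; B=V−Δ·S=2.9589
Node (1,1) S=148.4800: V=(p*·74.7268+(1−p*)·21.2740)/1=50.9700; Δ=(74.7268−21.2740)/(172.2368−118.7840)=1.0000; B=V−Δ·S=-97.5100
Node (0,0) S=128.0000: V=(p*·50.9700+(1−p*)·18.7478)/1=36.6490; Δ=(50.9700−18.7478)/(148.4800−102.4000)=0.6993; B=V−Δ·S=-52.8572
The time-0 hedge costs 36.6490, which is the no-arbitrage price.

(0,0): Delta=0.6993 Bond=-52.8572
(1,0): Delta=0.1542 Bond=2.9589
(1,1): Delta=1.0000 Bond=-97.5100
V0=36.6490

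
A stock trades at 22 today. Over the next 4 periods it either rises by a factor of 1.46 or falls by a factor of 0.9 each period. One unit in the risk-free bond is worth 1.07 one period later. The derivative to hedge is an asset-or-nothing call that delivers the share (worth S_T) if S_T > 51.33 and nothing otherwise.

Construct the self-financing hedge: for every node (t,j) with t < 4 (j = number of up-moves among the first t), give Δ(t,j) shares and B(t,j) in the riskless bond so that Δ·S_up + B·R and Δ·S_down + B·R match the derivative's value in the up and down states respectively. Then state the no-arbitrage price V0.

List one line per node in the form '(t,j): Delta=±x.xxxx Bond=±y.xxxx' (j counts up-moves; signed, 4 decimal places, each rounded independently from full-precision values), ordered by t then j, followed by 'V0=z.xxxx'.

(0,0): Delta=0.8572 Bond=-14.5466
(1,0): Delta=0.4473 Bond=-7.4499
(1,1): Delta=1.4368 Bond=-34.1818
(2,0): Delta=0.0000 Bond=0.0000
(2,1): Delta=1.0799 Bond=-26.2586
(2,2): Delta=1.9414 Bond=-60.2403
(3,0): Delta=0.0000 Bond=0.0000
(3,1): Delta=0.0000 Bond=0.0000
(3,2): Delta=2.6071 Bond=-92.5538
(3,3): Delta=1.0000 Bond=0.0000
V0=4.3113

Under the risk-neutral measure, an up-move has probability p* = (R−d)/(u−d) = 0.3036 and values discount at R = 1.07.
Payoff layer (t=4): V(4,0)=0.0000, V(4,1)=0.0000, V(4,2)=0.0000, V(4,3)=61.6203, V(4,4)=99.9618
  t=3,j=0: stock 16.0380 → up 23.4155 (V=0.0000), down 14.4342 (V=0.0000). Price 0.0000; hedge Δ=0.0000, bond B=0.0000.
  t=3,j=1: stock 26.0172 → up 37.9851 (V=0.0000), down 23.4155 (V=0.0000). Price 0.0000; hedge Δ=0.0000, bond B=0.0000.
  t=3,j=2: stock 42.2057 → up 61.6203 (V=61.6203), down 37.9851 (V=0.0000). Price 17.4824; hedge Δ=2.6071, bond B=-92.5538.
  t=3,j=3: stock 68.4670 → up 99.9618 (V=99.9618), down 61.6203 (V=61.6203). Price 68.4670; hedge Δ=1.0000, bond B=0.0000.
  t=2,j=0: stock 17.8200 → up 26.0172 (V=0.0000), down 16.0380 (V=0.0000). Price 0.0000; hedge Δ=0.0000, bond B=0.0000.
  t=2,j=1: stock 28.9080 → up 42.2057 (V=17.4824), down 26.0172 (V=0.0000). Price 4.9600; hedge Δ=1.0799, bond B=-26.2586.
  t=2,j=2: stock 46.8952 → up 68.4670 (V=68.4670), down 42.2057 (V=17.4824). Price 30.8036; hedge Δ=1.9414, bond B=-60.2403.
  t=1,j=0: stock 19.8000 → up 28.9080 (V=4.9600), down 17.8200 (V=0.0000). Price 1.4072; hedge Δ=0.4473, bond B=-7.4499.
  t=1,j=1: stock 32.1200 → up 46.8952 (V=30.8036), down 28.9080 (V=4.9600). Price 11.9676; hedge Δ=1.4368, bond B=-34.1818.
  t=0,j=0: stock 22.0000 → up 32.1200 (V=11.9676), down 19.8000 (V=1.4072). Price 4.3113; hedge Δ=0.8572, bond B=-14.5466.
The time-0 hedge costs 4.3113, which is the no-arbitrage price.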